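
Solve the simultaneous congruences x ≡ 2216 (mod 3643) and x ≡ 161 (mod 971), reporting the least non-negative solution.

Write x = 2216 + 3643·k. Then 3643·k ≡ 161 − 2216 ≡ 858 (mod 971).
Need 3643⁻¹ mod 971. Extended Euclid on (971, 730):
971 = 1*730 + 241
730 = 3*241 + 7
241 = 34*7 + 3
7 = 2*3 + 1
3 = 3*1 + 0
Back-substitute:
1 = 7 − 2·3
1 = −2·241 + 69·7
1 = 69·730 − 209·241
1 = −209·971 + 278·730
3643⁻¹ ≡ 278 (mod 971), so k ≡ 278·858 ≡ 629 (mod 971).
x = 2216 + 3643·629 = 2293663.

2293663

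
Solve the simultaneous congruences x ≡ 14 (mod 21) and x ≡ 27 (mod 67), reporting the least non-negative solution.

161

Write x = 14 + 21·k. Then 21·k ≡ 27 − 14 ≡ 13 (mod 67).
Need 21⁻¹ mod 67. Extended Euclid on (67, 21):
67 = 3×21 + 4
21 = 5×4 + 1
4 = 4×1 + 0
Back-substitute:
1 = 21 − 5·4
1 = −5·67 + 16·21
21⁻¹ ≡ 16 (mod 67), so k ≡ 16·13 ≡ 7 (mod 67).
x = 14 + 21·7 = 161.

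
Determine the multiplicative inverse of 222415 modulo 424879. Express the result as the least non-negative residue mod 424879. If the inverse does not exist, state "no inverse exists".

Apply the Euclidean algorithm to 424879 and 222415:
424879 = 1·222415 + 202464
222415 = 1·202464 + 19951
202464 = 10·19951 + 2954
19951 = 6·2954 + 2227
2954 = 1·2227 + 727
2227 = 3·727 + 46
727 = 15·46 + 37
46 = 1·37 + 9
37 = 4·9 + 1
9 = 9·1 + 0
gcd = 1, so the inverse exists. Back-substitute:
1 = 37 − 4·9
1 = −4·46 + 5·37
1 = 5·727 − 79·46
1 = −79·2227 + 242·727
1 = 242·2954 − 321·2227
1 = −321·19951 + 2168·2954
1 = 2168·202464 − 22001·19951
1 = −22001·222415 + 24169·202464
1 = 24169·424879 − 46170·222415
Hence 222415⁻¹ ≡ -46170 ≡ 378709 (mod 424879).

378709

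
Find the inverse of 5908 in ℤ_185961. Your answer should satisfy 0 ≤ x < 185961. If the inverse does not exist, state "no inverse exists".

Run Euclid on (185961, 5908):
185961 = 31·5908 + 2813
5908 = 2·2813 + 282
2813 = 9·282 + 275
282 = 1·275 + 7
275 = 39·7 + 2
7 = 3·2 + 1
2 = 2·1 + 0
Since gcd(5908, 185961) = 1, back-substitute to write 1 as a combination:
1 = 7 − 3·2
1 = −3·275 + 118·7
1 = 118·282 − 121·275
1 = −121·2813 + 1207·282
1 = 1207·5908 − 2535·2813
1 = −2535·185961 + 79792·5908
So 5908·79792 ≡ 1 (mod 185961).

79792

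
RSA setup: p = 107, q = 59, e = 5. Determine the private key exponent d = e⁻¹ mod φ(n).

3689

φ(n) = (p−1)(q−1) = 106·58 = 6148.
Need d with 5·d ≡ 1 (mod 6148). Apply the extended Euclidean algorithm:
6148 = 1229·5 + 3
5 = 1·3 + 2
3 = 1·2 + 1
2 = 2·1 + 0
Back-substitute:
1 = 3 − 2
1 = −5 + 2·3
1 = 2·6148 − 2459·5
So 5·(-2459) ≡ 1 (mod 6148), hence d ≡ -2459 ≡ 3689 (mod 6148).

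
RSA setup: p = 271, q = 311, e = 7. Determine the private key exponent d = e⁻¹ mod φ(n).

φ(n) = (p−1)(q−1) = 270·310 = 83700.
Need d with 7·d ≡ 1 (mod 83700). Apply the extended Euclidean algorithm:
83700 = 11957*7 + 1
7 = 7*1 + 0
Back-substitute:
1 = 83700 − 11957·7
So 7·(-11957) ≡ 1 (mod 83700), hence d ≡ -11957 ≡ 71743 (mod 83700).

71743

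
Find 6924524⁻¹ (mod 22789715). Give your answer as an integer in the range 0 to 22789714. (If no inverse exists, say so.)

7409444

Apply the Euclidean algorithm to 22789715 and 6924524:
22789715 = 3*6924524 + 2016143
6924524 = 3*2016143 + 876095
2016143 = 2*876095 + 263953
876095 = 3*263953 + 84236
263953 = 3*84236 + 11245
84236 = 7*11245 + 5521
11245 = 2*5521 + 203
5521 = 27*203 + 40
203 = 5*40 + 3
40 = 13*3 + 1
3 = 3*1 + 0
Since gcd(6924524, 22789715) = 1, back-substitute to write 1 as a combination:
1 = 40 − 13·3
1 = −13·203 + 66·40
1 = 66·5521 − 1795·203
1 = −1795·11245 + 3656·5521
1 = 3656·84236 − 27387·11245
1 = −27387·263953 + 85817·84236
1 = 85817·876095 − 284838·263953
1 = −284838·2016143 + 655493·876095
1 = 655493·6924524 − 2251317·2016143
1 = −2251317·22789715 + 7409444·6924524
So 6924524·7409444 ≡ 1 (mod 22789715).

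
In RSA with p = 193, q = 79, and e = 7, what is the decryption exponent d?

φ(n) = (p−1)(q−1) = 192·78 = 14976.
Need d with 7·d ≡ 1 (mod 14976). Apply the extended Euclidean algorithm:
14976 = 2139*7 + 3
7 = 2*3 + 1
3 = 3*1 + 0
Back-substitute:
1 = 7 − 2·3
1 = −2·14976 + 4279·7
So 7·4279 ≡ 1 (mod 14976), hence d = 4279.

4279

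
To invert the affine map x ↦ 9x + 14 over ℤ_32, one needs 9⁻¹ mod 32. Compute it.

gcd(32, 9) by repeated division:
32 = 3·9 + 5
9 = 1·5 + 4
5 = 1·4 + 1
4 = 4·1 + 0
gcd = 1, so the inverse exists. Back-substitute:
1 = 5 − 4
1 = −9 + 2·5
1 = 2·32 − 7·9
Thus 9·(-7) ≡ 1 (mod 32); reducing, -7 mod 32 = 25.

25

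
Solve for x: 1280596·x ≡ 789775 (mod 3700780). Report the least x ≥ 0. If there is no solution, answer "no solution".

gcd(1280596, 3700780):
3700780 = 2·1280596 + 1139588
1280596 = 1·1139588 + 141008
1139588 = 8·141008 + 11524
141008 = 12·11524 + 2720
11524 = 4·2720 + 644
2720 = 4·644 + 144
644 = 4·144 + 68
144 = 2·68 + 8
68 = 8·8 + 4
8 = 2·4 + 0
gcd = 4, but 4 ∤ 789775, so the congruence has no solution.

no solution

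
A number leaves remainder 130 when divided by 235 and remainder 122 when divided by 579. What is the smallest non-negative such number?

47600

Write x = 130 + 235·k. Then 235·k ≡ 122 − 130 ≡ 571 (mod 579).
Need 235⁻¹ mod 579. Extended Euclid on (579, 235):
579 = 2×235 + 109
235 = 2×109 + 17
109 = 6×17 + 7
17 = 2×7 + 3
7 = 2×3 + 1
3 = 3×1 + 0
Back-substitute:
1 = 7 − 2·3
1 = −2·17 + 5·7
1 = 5·109 − 32·17
1 = −32·235 + 69·109
1 = 69·579 − 170·235
235⁻¹ ≡ 409 (mod 579), so k ≡ 409·571 ≡ 202 (mod 579).
x = 130 + 235·202 = 47600.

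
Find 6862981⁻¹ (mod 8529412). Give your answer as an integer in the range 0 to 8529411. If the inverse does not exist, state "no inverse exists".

6021789

Run Euclid on (8529412, 6862981):
8529412 = 1*6862981 + 1666431
6862981 = 4*1666431 + 197257
1666431 = 8*197257 + 88375
197257 = 2*88375 + 20507
88375 = 4*20507 + 6347
20507 = 3*6347 + 1466
6347 = 4*1466 + 483
1466 = 3*483 + 17
483 = 28*17 + 7
17 = 2*7 + 3
7 = 2*3 + 1
3 = 3*1 + 0
gcd = 1, so the inverse exists. Back-substitute:
1 = 7 − 2·3
1 = −2·17 + 5·7
1 = 5·483 − 142·17
1 = −142·1466 + 431·483
1 = 431·6347 − 1866·1466
1 = −1866·20507 + 6029·6347
1 = 6029·88375 − 25982·20507
1 = −25982·197257 + 57993·88375
1 = 57993·1666431 − 489926·197257
1 = −489926·6862981 + 2017697·1666431
1 = 2017697·8529412 − 2507623·6862981
Hence 6862981⁻¹ ≡ -2507623 ≡ 6021789 (mod 8529412).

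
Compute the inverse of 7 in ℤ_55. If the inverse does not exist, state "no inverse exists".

gcd(55, 7) by repeated division:
55 = 7×7 + 6
7 = 1×6 + 1
6 = 6×1 + 0
The gcd is 1. Working backward:
1 = 7 − 6
1 = −55 + 8·7
So 7·8 ≡ 1 (mod 55).

8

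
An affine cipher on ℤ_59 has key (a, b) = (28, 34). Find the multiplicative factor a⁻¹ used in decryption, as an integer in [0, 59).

19

Extended Euclidean algorithm:
59 = 2×28 + 3
28 = 9×3 + 1
3 = 3×1 + 0
gcd = 1, so the inverse exists. Back-substitute:
1 = 28 − 9·3
1 = −9·59 + 19·28
So 28·19 ≡ 1 (mod 59).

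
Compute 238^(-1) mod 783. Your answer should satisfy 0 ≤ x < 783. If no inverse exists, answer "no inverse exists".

556

Apply the Euclidean algorithm to 783 and 238:
783 = 3×238 + 69
238 = 3×69 + 31
69 = 2×31 + 7
31 = 4×7 + 3
7 = 2×3 + 1
3 = 3×1 + 0
gcd = 1, so the inverse exists. Back-substitute:
1 = 7 − 2·3
1 = −2·31 + 9·7
1 = 9·69 − 20·31
1 = −20·238 + 69·69
1 = 69·783 − 227·238
Thus 238·(-227) ≡ 1 (mod 783); reducing, -227 mod 783 = 556.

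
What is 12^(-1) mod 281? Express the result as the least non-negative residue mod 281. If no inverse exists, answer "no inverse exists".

164

gcd(281, 12) by repeated division:
281 = 23·12 + 5
12 = 2·5 + 2
5 = 2·2 + 1
2 = 2·1 + 0
gcd = 1, so the inverse exists. Back-substitute:
1 = 5 − 2·2
1 = −2·12 + 5·5
1 = 5·281 − 117·12
Thus 12·(-117) ≡ 1 (mod 281); reducing, -117 mod 281 = 164.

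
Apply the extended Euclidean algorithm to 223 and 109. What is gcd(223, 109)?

1

Apply Euclid's algorithm to 223 and 109:
223 = 2·109 + 5
109 = 21·5 + 4
5 = 1·4 + 1
4 = 4·1 + 0
gcd(223, 109) = 1.
Working backward:
1 = 5 − 4
1 = −109 + 22·5
1 = 22·223 − 45·109
So 1 = (22)·223 + (-45)·109.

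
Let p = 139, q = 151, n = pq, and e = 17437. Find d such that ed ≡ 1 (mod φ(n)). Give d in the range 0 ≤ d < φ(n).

φ(n) = (p−1)(q−1) = 138·150 = 20700.
Need d with 17437·d ≡ 1 (mod 20700). Apply the extended Euclidean algorithm:
20700 = 1*17437 + 3263
17437 = 5*3263 + 1122
3263 = 2*1122 + 1019
1122 = 1*1019 + 103
1019 = 9*103 + 92
103 = 1*92 + 11
92 = 8*11 + 4
11 = 2*4 + 3
4 = 1*3 + 1
3 = 3*1 + 0
Back-substitute:
1 = 4 − 3
1 = −11 + 3·4
1 = 3·92 − 25·11
1 = −25·103 + 28·92
1 = 28·1019 − 277·103
1 = −277·1122 + 305·1019
1 = 305·3263 − 887·1122
1 = −887·17437 + 4740·3263
1 = 4740·20700 − 5627·17437
So 17437·(-5627) ≡ 1 (mod 20700), hence d ≡ -5627 ≡ 15073 (mod 20700).

15073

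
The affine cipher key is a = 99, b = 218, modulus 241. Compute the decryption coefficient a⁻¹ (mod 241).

Extended Euclidean algorithm:
241 = 2*99 + 43
99 = 2*43 + 13
43 = 3*13 + 4
13 = 3*4 + 1
4 = 4*1 + 0
The gcd is 1. Working backward:
1 = 13 − 3·4
1 = −3·43 + 10·13
1 = 10·99 − 23·43
1 = −23·241 + 56·99
So 99·56 ≡ 1 (mod 241).

56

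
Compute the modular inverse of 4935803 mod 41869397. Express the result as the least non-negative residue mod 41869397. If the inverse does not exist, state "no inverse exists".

33815324

Extended Euclidean algorithm:
41869397 = 8·4935803 + 2382973
4935803 = 2·2382973 + 169857
2382973 = 14·169857 + 4975
169857 = 34·4975 + 707
4975 = 7·707 + 26
707 = 27·26 + 5
26 = 5·5 + 1
5 = 5·1 + 0
Since gcd(4935803, 41869397) = 1, back-substitute to write 1 as a combination:
1 = 26 − 5·5
1 = −5·707 + 136·26
1 = 136·4975 − 957·707
1 = −957·169857 + 32674·4975
1 = 32674·2382973 − 458393·169857
1 = −458393·4935803 + 949460·2382973
1 = 949460·41869397 − 8054073·4935803
Hence 4935803⁻¹ ≡ -8054073 ≡ 33815324 (mod 41869397).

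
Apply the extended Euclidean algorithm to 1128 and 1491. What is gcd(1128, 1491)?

3

Repeated division:
1491 = 1*1128 + 363
1128 = 3*363 + 39
363 = 9*39 + 12
39 = 3*12 + 3
12 = 4*3 + 0
gcd(1128, 1491) = 3.
Express as a combination:
3 = 39 − 3·12
3 = −3·363 + 28·39
3 = 28·1128 − 87·363
3 = −87·1491 + 115·1128
So 3 = (-87)·1491 + (115)·1128.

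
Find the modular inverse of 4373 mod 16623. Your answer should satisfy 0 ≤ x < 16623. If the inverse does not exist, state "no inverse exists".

593

Apply the Euclidean algorithm to 16623 and 4373:
16623 = 3×4373 + 3504
4373 = 1×3504 + 869
3504 = 4×869 + 28
869 = 31×28 + 1
28 = 28×1 + 0
The gcd is 1. Working backward:
1 = 869 − 31·28
1 = −31·3504 + 125·869
1 = 125·4373 − 156·3504
1 = −156·16623 + 593·4373
So 4373·593 ≡ 1 (mod 16623).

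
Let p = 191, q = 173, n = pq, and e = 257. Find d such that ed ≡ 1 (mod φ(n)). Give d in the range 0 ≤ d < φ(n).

11953

φ(n) = (p−1)(q−1) = 190·172 = 32680.
Need d with 257·d ≡ 1 (mod 32680). Apply the extended Euclidean algorithm:
32680 = 127×257 + 41
257 = 6×41 + 11
41 = 3×11 + 8
11 = 1×8 + 3
8 = 2×3 + 2
3 = 1×2 + 1
2 = 2×1 + 0
Back-substitute:
1 = 3 − 2
1 = −8 + 3·3
1 = 3·11 − 4·8
1 = −4·41 + 15·11
1 = 15·257 − 94·41
1 = −94·32680 + 11953·257
So 257·11953 ≡ 1 (mod 32680), hence d = 11953.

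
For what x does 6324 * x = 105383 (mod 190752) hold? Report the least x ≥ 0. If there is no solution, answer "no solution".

no solution

gcd(6324, 190752):
190752 = 30*6324 + 1032
6324 = 6*1032 + 132
1032 = 7*132 + 108
132 = 1*108 + 24
108 = 4*24 + 12
24 = 2*12 + 0
gcd = 12, but 12 ∤ 105383, so the congruence has no solution.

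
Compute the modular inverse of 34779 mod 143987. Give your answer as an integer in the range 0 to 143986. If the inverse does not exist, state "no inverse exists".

gcd(143987, 34779) by repeated division:
143987 = 4*34779 + 4871
34779 = 7*4871 + 682
4871 = 7*682 + 97
682 = 7*97 + 3
97 = 32*3 + 1
3 = 3*1 + 0
The gcd is 1. Working backward:
1 = 97 − 32·3
1 = −32·682 + 225·97
1 = 225·4871 − 1607·682
1 = −1607·34779 + 11474·4871
1 = 11474·143987 − 47503·34779
So 34779·(-47503) ≡ 1 (mod 143987), and -47503 ≡ 96484 (mod 143987).

96484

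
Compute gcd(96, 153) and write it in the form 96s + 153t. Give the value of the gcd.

Repeated division:
153 = 1·96 + 57
96 = 1·57 + 39
57 = 1·39 + 18
39 = 2·18 + 3
18 = 6·3 + 0
gcd(96, 153) = 3.
Express as a combination:
3 = 39 − 2·18
3 = −2·57 + 3·39
3 = 3·96 − 5·57
3 = −5·153 + 8·96
So 3 = (-5)·153 + (8)·96.

3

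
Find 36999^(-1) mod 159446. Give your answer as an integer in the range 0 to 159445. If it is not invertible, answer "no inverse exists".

Extended Euclidean algorithm:
159446 = 4·36999 + 11450
36999 = 3·11450 + 2649
11450 = 4·2649 + 854
2649 = 3·854 + 87
854 = 9·87 + 71
87 = 1·71 + 16
71 = 4·16 + 7
16 = 2·7 + 2
7 = 3·2 + 1
2 = 2·1 + 0
The gcd is 1. Working backward:
1 = 7 − 3·2
1 = −3·16 + 7·7
1 = 7·71 − 31·16
1 = −31·87 + 38·71
1 = 38·854 − 373·87
1 = −373·2649 + 1157·854
1 = 1157·11450 − 5001·2649
1 = −5001·36999 + 16160·11450
1 = 16160·159446 − 69641·36999
Thus 36999·(-69641) ≡ 1 (mod 159446); reducing, -69641 mod 159446 = 89805.

89805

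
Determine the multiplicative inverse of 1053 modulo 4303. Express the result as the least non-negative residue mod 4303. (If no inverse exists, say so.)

Compute gcd(1053, 4303):
4303 = 4·1053 + 91
1053 = 11·91 + 52
91 = 1·52 + 39
52 = 1·39 + 13
39 = 3·13 + 0
gcd(1053, 4303) = 13 ≠ 1, so 1053 has no multiplicative inverse modulo 4303.

no inverse exists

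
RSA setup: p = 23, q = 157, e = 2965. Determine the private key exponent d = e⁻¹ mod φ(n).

2653

φ(n) = (p−1)(q−1) = 22·156 = 3432.
Need d with 2965·d ≡ 1 (mod 3432). Apply the extended Euclidean algorithm:
3432 = 1*2965 + 467
2965 = 6*467 + 163
467 = 2*163 + 141
163 = 1*141 + 22
141 = 6*22 + 9
22 = 2*9 + 4
9 = 2*4 + 1
4 = 4*1 + 0
Back-substitute:
1 = 9 − 2·4
1 = −2·22 + 5·9
1 = 5·141 − 32·22
1 = −32·163 + 37·141
1 = 37·467 − 106·163
1 = −106·2965 + 673·467
1 = 673·3432 − 779·2965
So 2965·(-779) ≡ 1 (mod 3432), hence d ≡ -779 ≡ 2653 (mod 3432).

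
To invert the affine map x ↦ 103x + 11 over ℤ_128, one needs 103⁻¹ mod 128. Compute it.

Run Euclid on (128, 103):
128 = 1×103 + 25
103 = 4×25 + 3
25 = 8×3 + 1
3 = 3×1 + 0
The gcd is 1. Working backward:
1 = 25 − 8·3
1 = −8·103 + 33·25
1 = 33·128 − 41·103
So 103·(-41) ≡ 1 (mod 128), and -41 ≡ 87 (mod 128).

87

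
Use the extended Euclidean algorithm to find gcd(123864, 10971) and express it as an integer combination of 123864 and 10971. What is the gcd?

Euclidean algorithm:
123864 = 11*10971 + 3183
10971 = 3*3183 + 1422
3183 = 2*1422 + 339
1422 = 4*339 + 66
339 = 5*66 + 9
66 = 7*9 + 3
9 = 3*3 + 0
gcd(123864, 10971) = 3.
Express as a combination:
3 = 66 − 7·9
3 = −7·339 + 36·66
3 = 36·1422 − 151·339
3 = −151·3183 + 338·1422
3 = 338·10971 − 1165·3183
3 = −1165·123864 + 13153·10971
So 3 = (-1165)·123864 + (13153)·10971.

3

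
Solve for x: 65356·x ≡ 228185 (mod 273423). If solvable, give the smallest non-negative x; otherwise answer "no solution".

255140

First find gcd(65356, 273423):
273423 = 4·65356 + 11999
65356 = 5·11999 + 5361
11999 = 2·5361 + 1277
5361 = 4·1277 + 253
1277 = 5·253 + 12
253 = 21·12 + 1
12 = 12·1 + 0
gcd = 1, so a unique solution mod 273423 exists.
Back-substitute for the Bézout coefficients:
1 = 253 − 21·12
1 = −21·1277 + 106·253
1 = 106·5361 − 445·1277
1 = −445·11999 + 996·5361
1 = 996·65356 − 5425·11999
1 = −5425·273423 + 22696·65356
So 65356·(22696) ≡ 1 (mod 273423), giving 65356⁻¹ ≡ 22696.
x ≡ 65356⁻¹·228185 ≡ 22696·228185 ≡ 255140 (mod 273423).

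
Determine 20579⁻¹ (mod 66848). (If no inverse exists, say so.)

31691

gcd(66848, 20579) by repeated division:
66848 = 3×20579 + 5111
20579 = 4×5111 + 135
5111 = 37×135 + 116
135 = 1×116 + 19
116 = 6×19 + 2
19 = 9×2 + 1
2 = 2×1 + 0
Since gcd(20579, 66848) = 1, back-substitute to write 1 as a combination:
1 = 19 − 9·2
1 = −9·116 + 55·19
1 = 55·135 − 64·116
1 = −64·5111 + 2423·135
1 = 2423·20579 − 9756·5111
1 = −9756·66848 + 31691·20579
So 20579·31691 ≡ 1 (mod 66848).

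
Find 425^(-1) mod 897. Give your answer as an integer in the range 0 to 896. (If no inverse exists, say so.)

Run Euclid on (897, 425):
897 = 2·425 + 47
425 = 9·47 + 2
47 = 23·2 + 1
2 = 2·1 + 0
The gcd is 1. Working backward:
1 = 47 − 23·2
1 = −23·425 + 208·47
1 = 208·897 − 439·425
Hence 425⁻¹ ≡ -439 ≡ 458 (mod 897).

458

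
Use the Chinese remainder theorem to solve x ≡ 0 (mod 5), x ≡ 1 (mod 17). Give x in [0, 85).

Write x = 0 + 5·k. Then 5·k ≡ 1 − 0 ≡ 1 (mod 17).
Need 5⁻¹ mod 17. Extended Euclid on (17, 5):
17 = 3·5 + 2
5 = 2·2 + 1
2 = 2·1 + 0
Back-substitute:
1 = 5 − 2·2
1 = −2·17 + 7·5
5⁻¹ ≡ 7 (mod 17), so k ≡ 7·1 ≡ 7 (mod 17).
x = 0 + 5·7 = 35.

35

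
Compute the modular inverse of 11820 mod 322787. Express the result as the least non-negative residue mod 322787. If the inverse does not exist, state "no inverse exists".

Run Euclid on (322787, 11820):
322787 = 27×11820 + 3647
11820 = 3×3647 + 879
3647 = 4×879 + 131
879 = 6×131 + 93
131 = 1×93 + 38
93 = 2×38 + 17
38 = 2×17 + 4
17 = 4×4 + 1
4 = 4×1 + 0
Since gcd(11820, 322787) = 1, back-substitute to write 1 as a combination:
1 = 17 − 4·4
1 = −4·38 + 9·17
1 = 9·93 − 22·38
1 = −22·131 + 31·93
1 = 31·879 − 208·131
1 = −208·3647 + 863·879
1 = 863·11820 − 2797·3647
1 = −2797·322787 + 76382·11820
So 11820·76382 ≡ 1 (mod 322787).

76382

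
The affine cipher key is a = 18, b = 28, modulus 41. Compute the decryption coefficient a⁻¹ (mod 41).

16

Extended Euclidean algorithm:
41 = 2*18 + 5
18 = 3*5 + 3
5 = 1*3 + 2
3 = 1*2 + 1
2 = 2*1 + 0
gcd = 1, so the inverse exists. Back-substitute:
1 = 3 − 2
1 = −5 + 2·3
1 = 2·18 − 7·5
1 = −7·41 + 16·18
So 18·16 ≡ 1 (mod 41).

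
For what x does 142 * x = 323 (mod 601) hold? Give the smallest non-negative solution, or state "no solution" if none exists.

First find gcd(142, 601):
601 = 4×142 + 33
142 = 4×33 + 10
33 = 3×10 + 3
10 = 3×3 + 1
3 = 3×1 + 0
gcd = 1, so a unique solution mod 601 exists.
Back-substitute for the Bézout coefficients:
1 = 10 − 3·3
1 = −3·33 + 10·10
1 = 10·142 − 43·33
1 = −43·601 + 182·142
So 142·(182) ≡ 1 (mod 601), giving 142⁻¹ ≡ 182.
x ≡ 142⁻¹·323 ≡ 182·323 ≡ 489 (mod 601).

489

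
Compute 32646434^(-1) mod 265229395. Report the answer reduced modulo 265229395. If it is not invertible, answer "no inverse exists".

61671449

Apply the Euclidean algorithm to 265229395 and 32646434:
265229395 = 8×32646434 + 4057923
32646434 = 8×4057923 + 183050
4057923 = 22×183050 + 30823
183050 = 5×30823 + 28935
30823 = 1×28935 + 1888
28935 = 15×1888 + 615
1888 = 3×615 + 43
615 = 14×43 + 13
43 = 3×13 + 4
13 = 3×4 + 1
4 = 4×1 + 0
The gcd is 1. Working backward:
1 = 13 − 3·4
1 = −3·43 + 10·13
1 = 10·615 − 143·43
1 = −143·1888 + 439·615
1 = 439·28935 − 6728·1888
1 = −6728·30823 + 7167·28935
1 = 7167·183050 − 42563·30823
1 = −42563·4057923 + 943553·183050
1 = 943553·32646434 − 7590987·4057923
1 = −7590987·265229395 + 61671449·32646434
So 32646434·61671449 ≡ 1 (mod 265229395).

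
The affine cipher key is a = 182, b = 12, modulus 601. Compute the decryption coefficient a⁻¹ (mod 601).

142

Apply the Euclidean algorithm to 601 and 182:
601 = 3*182 + 55
182 = 3*55 + 17
55 = 3*17 + 4
17 = 4*4 + 1
4 = 4*1 + 0
Since gcd(182, 601) = 1, back-substitute to write 1 as a combination:
1 = 17 − 4·4
1 = −4·55 + 13·17
1 = 13·182 − 43·55
1 = −43·601 + 142·182
So 182·142 ≡ 1 (mod 601).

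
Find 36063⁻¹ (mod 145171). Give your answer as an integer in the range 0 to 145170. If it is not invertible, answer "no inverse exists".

117053

Apply the Euclidean algorithm to 145171 and 36063:
145171 = 4*36063 + 919
36063 = 39*919 + 222
919 = 4*222 + 31
222 = 7*31 + 5
31 = 6*5 + 1
5 = 5*1 + 0
gcd = 1, so the inverse exists. Back-substitute:
1 = 31 − 6·5
1 = −6·222 + 43·31
1 = 43·919 − 178·222
1 = −178·36063 + 6985·919
1 = 6985·145171 − 28118·36063
Thus 36063·(-28118) ≡ 1 (mod 145171); reducing, -28118 mod 145171 = 117053.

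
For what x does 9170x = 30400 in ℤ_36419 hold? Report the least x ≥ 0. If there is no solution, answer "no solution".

35350

First find gcd(9170, 36419):
36419 = 3·9170 + 8909
9170 = 1·8909 + 261
8909 = 34·261 + 35
261 = 7·35 + 16
35 = 2·16 + 3
16 = 5·3 + 1
3 = 3·1 + 0
gcd = 1, so a unique solution mod 36419 exists.
Back-substitute for the Bézout coefficients:
1 = 16 − 5·3
1 = −5·35 + 11·16
1 = 11·261 − 82·35
1 = −82·8909 + 2799·261
1 = 2799·9170 − 2881·8909
1 = −2881·36419 + 11442·9170
So 9170·(11442) ≡ 1 (mod 36419), giving 9170⁻¹ ≡ 11442.
x ≡ 9170⁻¹·30400 ≡ 11442·30400 ≡ 35350 (mod 36419).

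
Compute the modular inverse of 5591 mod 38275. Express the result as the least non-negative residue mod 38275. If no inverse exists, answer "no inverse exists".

20736

Extended Euclidean algorithm:
38275 = 6·5591 + 4729
5591 = 1·4729 + 862
4729 = 5·862 + 419
862 = 2·419 + 24
419 = 17·24 + 11
24 = 2·11 + 2
11 = 5·2 + 1
2 = 2·1 + 0
The gcd is 1. Working backward:
1 = 11 − 5·2
1 = −5·24 + 11·11
1 = 11·419 − 192·24
1 = −192·862 + 395·419
1 = 395·4729 − 2167·862
1 = −2167·5591 + 2562·4729
1 = 2562·38275 − 17539·5591
Hence 5591⁻¹ ≡ -17539 ≡ 20736 (mod 38275).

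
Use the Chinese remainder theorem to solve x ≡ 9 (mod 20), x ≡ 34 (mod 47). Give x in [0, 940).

Write x = 9 + 20·k. Then 20·k ≡ 34 − 9 ≡ 25 (mod 47).
Need 20⁻¹ mod 47. Extended Euclid on (47, 20):
47 = 2·20 + 7
20 = 2·7 + 6
7 = 1·6 + 1
6 = 6·1 + 0
Back-substitute:
1 = 7 − 6
1 = −20 + 3·7
1 = 3·47 − 7·20
20⁻¹ ≡ 40 (mod 47), so k ≡ 40·25 ≡ 13 (mod 47).
x = 9 + 20·13 = 269.

269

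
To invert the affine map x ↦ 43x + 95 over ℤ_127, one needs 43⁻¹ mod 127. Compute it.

gcd(127, 43) by repeated division:
127 = 2*43 + 41
43 = 1*41 + 2
41 = 20*2 + 1
2 = 2*1 + 0
The gcd is 1. Working backward:
1 = 41 − 20·2
1 = −20·43 + 21·41
1 = 21·127 − 62·43
Hence 43⁻¹ ≡ -62 ≡ 65 (mod 127).

65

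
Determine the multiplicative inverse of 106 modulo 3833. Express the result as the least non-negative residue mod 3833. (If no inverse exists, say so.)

Extended Euclidean algorithm:
3833 = 36×106 + 17
106 = 6×17 + 4
17 = 4×4 + 1
4 = 4×1 + 0
gcd = 1, so the inverse exists. Back-substitute:
1 = 17 − 4·4
1 = −4·106 + 25·17
1 = 25·3833 − 904·106
Hence 106⁻¹ ≡ -904 ≡ 2929 (mod 3833).

2929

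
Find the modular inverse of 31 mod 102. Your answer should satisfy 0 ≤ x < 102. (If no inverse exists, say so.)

79

gcd(102, 31) by repeated division:
102 = 3×31 + 9
31 = 3×9 + 4
9 = 2×4 + 1
4 = 4×1 + 0
gcd = 1, so the inverse exists. Back-substitute:
1 = 9 − 2·4
1 = −2·31 + 7·9
1 = 7·102 − 23·31
So 31·(-23) ≡ 1 (mod 102), and -23 ≡ 79 (mod 102).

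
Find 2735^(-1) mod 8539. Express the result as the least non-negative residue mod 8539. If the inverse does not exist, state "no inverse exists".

Extended Euclidean algorithm:
8539 = 3*2735 + 334
2735 = 8*334 + 63
334 = 5*63 + 19
63 = 3*19 + 6
19 = 3*6 + 1
6 = 6*1 + 0
Since gcd(2735, 8539) = 1, back-substitute to write 1 as a combination:
1 = 19 − 3·6
1 = −3·63 + 10·19
1 = 10·334 − 53·63
1 = −53·2735 + 434·334
1 = 434·8539 − 1355·2735
So 2735·(-1355) ≡ 1 (mod 8539), and -1355 ≡ 7184 (mod 8539).

7184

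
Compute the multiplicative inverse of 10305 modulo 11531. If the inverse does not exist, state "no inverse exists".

Extended Euclidean algorithm:
11531 = 1·10305 + 1226
10305 = 8·1226 + 497
1226 = 2·497 + 232
497 = 2·232 + 33
232 = 7·33 + 1
33 = 33·1 + 0
gcd = 1, so the inverse exists. Back-substitute:
1 = 232 − 7·33
1 = −7·497 + 15·232
1 = 15·1226 − 37·497
1 = −37·10305 + 311·1226
1 = 311·11531 − 348·10305
Hence 10305⁻¹ ≡ -348 ≡ 11183 (mod 11531).

11183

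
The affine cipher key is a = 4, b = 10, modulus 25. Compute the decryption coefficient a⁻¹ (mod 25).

gcd(25, 4) by repeated division:
25 = 6*4 + 1
4 = 4*1 + 0
The gcd is 1. Working backward:
1 = 25 − 6·4
Thus 4·(-6) ≡ 1 (mod 25); reducing, -6 mod 25 = 19.

19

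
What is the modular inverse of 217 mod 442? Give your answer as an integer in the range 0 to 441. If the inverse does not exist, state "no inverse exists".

55

Apply the Euclidean algorithm to 442 and 217:
442 = 2·217 + 8
217 = 27·8 + 1
8 = 8·1 + 0
gcd = 1, so the inverse exists. Back-substitute:
1 = 217 − 27·8
1 = −27·442 + 55·217
So 217·55 ≡ 1 (mod 442).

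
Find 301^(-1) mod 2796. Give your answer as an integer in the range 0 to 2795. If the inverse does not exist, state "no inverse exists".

Extended Euclidean algorithm:
2796 = 9*301 + 87
301 = 3*87 + 40
87 = 2*40 + 7
40 = 5*7 + 5
7 = 1*5 + 2
5 = 2*2 + 1
2 = 2*1 + 0
The gcd is 1. Working backward:
1 = 5 − 2·2
1 = −2·7 + 3·5
1 = 3·40 − 17·7
1 = −17·87 + 37·40
1 = 37·301 − 128·87
1 = −128·2796 + 1189·301
So 301·1189 ≡ 1 (mod 2796).

1189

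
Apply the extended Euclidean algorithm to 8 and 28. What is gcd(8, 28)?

Apply Euclid's algorithm to 28 and 8:
28 = 3*8 + 4
8 = 2*4 + 0
gcd(8, 28) = 4.
Back-substituting:
4 = 28 − 3·8
So 4 = (1)·28 + (-3)·8.

4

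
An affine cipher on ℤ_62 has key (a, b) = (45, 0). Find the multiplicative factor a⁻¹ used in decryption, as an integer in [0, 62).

Run Euclid on (62, 45):
62 = 1×45 + 17
45 = 2×17 + 11
17 = 1×11 + 6
11 = 1×6 + 5
6 = 1×5 + 1
5 = 5×1 + 0
gcd = 1, so the inverse exists. Back-substitute:
1 = 6 − 5
1 = −11 + 2·6
1 = 2·17 − 3·11
1 = −3·45 + 8·17
1 = 8·62 − 11·45
Thus 45·(-11) ≡ 1 (mod 62); reducing, -11 mod 62 = 51.

51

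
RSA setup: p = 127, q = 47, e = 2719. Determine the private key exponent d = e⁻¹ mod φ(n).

φ(n) = (p−1)(q−1) = 126·46 = 5796.
Need d with 2719·d ≡ 1 (mod 5796). Apply the extended Euclidean algorithm:
5796 = 2·2719 + 358
2719 = 7·358 + 213
358 = 1·213 + 145
213 = 1·145 + 68
145 = 2·68 + 9
68 = 7·9 + 5
9 = 1·5 + 4
5 = 1·4 + 1
4 = 4·1 + 0
Back-substitute:
1 = 5 − 4
1 = −9 + 2·5
1 = 2·68 − 15·9
1 = −15·145 + 32·68
1 = 32·213 − 47·145
1 = −47·358 + 79·213
1 = 79·2719 − 600·358
1 = −600·5796 + 1279·2719
So 2719·1279 ≡ 1 (mod 5796), hence d = 1279.

1279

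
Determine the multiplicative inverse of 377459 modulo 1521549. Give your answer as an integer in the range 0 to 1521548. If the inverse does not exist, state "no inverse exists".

Extended Euclidean algorithm:
1521549 = 4·377459 + 11713
377459 = 32·11713 + 2643
11713 = 4·2643 + 1141
2643 = 2·1141 + 361
1141 = 3·361 + 58
361 = 6·58 + 13
58 = 4·13 + 6
13 = 2·6 + 1
6 = 6·1 + 0
The gcd is 1. Working backward:
1 = 13 − 2·6
1 = −2·58 + 9·13
1 = 9·361 − 56·58
1 = −56·1141 + 177·361
1 = 177·2643 − 410·1141
1 = −410·11713 + 1817·2643
1 = 1817·377459 − 58554·11713
1 = −58554·1521549 + 236033·377459
So 377459·236033 ≡ 1 (mod 1521549).

236033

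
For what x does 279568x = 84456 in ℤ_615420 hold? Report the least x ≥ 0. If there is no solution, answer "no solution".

First find gcd(279568, 615420):
615420 = 2×279568 + 56284
279568 = 4×56284 + 54432
56284 = 1×54432 + 1852
54432 = 29×1852 + 724
1852 = 2×724 + 404
724 = 1×404 + 320
404 = 1×320 + 84
320 = 3×84 + 68
84 = 1×68 + 16
68 = 4×16 + 4
16 = 4×4 + 0
gcd = 4 and 4 | 84456, so solutions exist. Divide through by 4: 69892x ≡ 21114 (mod 153855).
Now find 69892⁻¹ mod 153855:
153855 = 2·69892 + 14071
69892 = 4·14071 + 13608
14071 = 1·13608 + 463
13608 = 29·463 + 181
463 = 2·181 + 101
181 = 1·101 + 80
101 = 1·80 + 21
80 = 3·21 + 17
21 = 1·17 + 4
17 = 4·4 + 1
4 = 4·1 + 0
Back-substitute:
1 = 17 − 4·4
1 = −4·21 + 5·17
1 = 5·80 − 19·21
1 = −19·101 + 24·80
1 = 24·181 − 43·101
1 = −43·463 + 110·181
1 = 110·13608 − 3233·463
1 = −3233·14071 + 3343·13608
1 = 3343·69892 − 16605·14071
1 = −16605·153855 + 36553·69892
So 69892⁻¹ ≡ 36553 (mod 153855).
Then x ≡ 36553·21114 ≡ 43362 (mod 153855); the smallest non-negative solution is x = 43362.

43362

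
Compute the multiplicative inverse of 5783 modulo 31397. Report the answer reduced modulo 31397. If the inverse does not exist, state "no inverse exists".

5022

Extended Euclidean algorithm:
31397 = 5×5783 + 2482
5783 = 2×2482 + 819
2482 = 3×819 + 25
819 = 32×25 + 19
25 = 1×19 + 6
19 = 3×6 + 1
6 = 6×1 + 0
Since gcd(5783, 31397) = 1, back-substitute to write 1 as a combination:
1 = 19 − 3·6
1 = −3·25 + 4·19
1 = 4·819 − 131·25
1 = −131·2482 + 397·819
1 = 397·5783 − 925·2482
1 = −925·31397 + 5022·5783
So 5783·5022 ≡ 1 (mod 31397).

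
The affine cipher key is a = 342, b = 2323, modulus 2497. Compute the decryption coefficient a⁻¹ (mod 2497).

606

Apply the Euclidean algorithm to 2497 and 342:
2497 = 7*342 + 103
342 = 3*103 + 33
103 = 3*33 + 4
33 = 8*4 + 1
4 = 4*1 + 0
Since gcd(342, 2497) = 1, back-substitute to write 1 as a combination:
1 = 33 − 8·4
1 = −8·103 + 25·33
1 = 25·342 − 83·103
1 = −83·2497 + 606·342
So 342·606 ≡ 1 (mod 2497).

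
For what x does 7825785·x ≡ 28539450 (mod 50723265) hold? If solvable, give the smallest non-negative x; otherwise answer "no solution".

First find gcd(7825785, 50723265):
50723265 = 6·7825785 + 3768555
7825785 = 2·3768555 + 288675
3768555 = 13·288675 + 15780
288675 = 18·15780 + 4635
15780 = 3·4635 + 1875
4635 = 2·1875 + 885
1875 = 2·885 + 105
885 = 8·105 + 45
105 = 2·45 + 15
45 = 3·15 + 0
gcd = 15 and 15 | 28539450, so solutions exist. Divide through by 15: 521719x ≡ 1902630 (mod 3381551).
Now find 521719⁻¹ mod 3381551:
3381551 = 6×521719 + 251237
521719 = 2×251237 + 19245
251237 = 13×19245 + 1052
19245 = 18×1052 + 309
1052 = 3×309 + 125
309 = 2×125 + 59
125 = 2×59 + 7
59 = 8×7 + 3
7 = 2×3 + 1
3 = 3×1 + 0
Back-substitute:
1 = 7 − 2·3
1 = −2·59 + 17·7
1 = 17·125 − 36·59
1 = −36·309 + 89·125
1 = 89·1052 − 303·309
1 = −303·19245 + 5543·1052
1 = 5543·251237 − 72362·19245
1 = −72362·521719 + 150267·251237
1 = 150267·3381551 − 973964·521719
So 521719·(-973964) ≡ 1 (mod 3381551), i.e. 521719⁻¹ ≡ 2407587.
Then x ≡ 2407587·1902630 ≡ 204231 (mod 3381551); the smallest non-negative solution is x = 204231.

204231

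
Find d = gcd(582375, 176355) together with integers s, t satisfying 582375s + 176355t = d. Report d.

Repeated division:
582375 = 3·176355 + 53310
176355 = 3·53310 + 16425
53310 = 3·16425 + 4035
16425 = 4·4035 + 285
4035 = 14·285 + 45
285 = 6·45 + 15
45 = 3·15 + 0
gcd(582375, 176355) = 15.
Working backward:
15 = 285 − 6·45
15 = −6·4035 + 85·285
15 = 85·16425 − 346·4035
15 = −346·53310 + 1123·16425
15 = 1123·176355 − 3715·53310
15 = −3715·582375 + 12268·176355
So 15 = (-3715)·582375 + (12268)·176355.

15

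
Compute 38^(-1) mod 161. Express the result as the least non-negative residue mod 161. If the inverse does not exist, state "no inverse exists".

89

Extended Euclidean algorithm:
161 = 4·38 + 9
38 = 4·9 + 2
9 = 4·2 + 1
2 = 2·1 + 0
gcd = 1, so the inverse exists. Back-substitute:
1 = 9 − 4·2
1 = −4·38 + 17·9
1 = 17·161 − 72·38
Hence 38⁻¹ ≡ -72 ≡ 89 (mod 161).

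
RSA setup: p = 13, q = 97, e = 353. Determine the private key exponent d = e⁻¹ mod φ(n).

φ(n) = (p−1)(q−1) = 12·96 = 1152.
Need d with 353·d ≡ 1 (mod 1152). Apply the extended Euclidean algorithm:
1152 = 3*353 + 93
353 = 3*93 + 74
93 = 1*74 + 19
74 = 3*19 + 17
19 = 1*17 + 2
17 = 8*2 + 1
2 = 2*1 + 0
Back-substitute:
1 = 17 − 8·2
1 = −8·19 + 9·17
1 = 9·74 − 35·19
1 = −35·93 + 44·74
1 = 44·353 − 167·93
1 = −167·1152 + 545·353
So 353·545 ≡ 1 (mod 1152), hence d = 545.

545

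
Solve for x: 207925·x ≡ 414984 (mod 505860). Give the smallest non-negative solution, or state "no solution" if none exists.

gcd(207925, 505860):
505860 = 2*207925 + 90010
207925 = 2*90010 + 27905
90010 = 3*27905 + 6295
27905 = 4*6295 + 2725
6295 = 2*2725 + 845
2725 = 3*845 + 190
845 = 4*190 + 85
190 = 2*85 + 20
85 = 4*20 + 5
20 = 4*5 + 0
gcd = 5, but 5 ∤ 414984, so the congruence has no solution.

no solution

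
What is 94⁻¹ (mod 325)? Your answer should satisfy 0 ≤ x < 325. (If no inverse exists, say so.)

204

gcd(325, 94) by repeated division:
325 = 3×94 + 43
94 = 2×43 + 8
43 = 5×8 + 3
8 = 2×3 + 2
3 = 1×2 + 1
2 = 2×1 + 0
The gcd is 1. Working backward:
1 = 3 − 2
1 = −8 + 3·3
1 = 3·43 − 16·8
1 = −16·94 + 35·43
1 = 35·325 − 121·94
So 94·(-121) ≡ 1 (mod 325), and -121 ≡ 204 (mod 325).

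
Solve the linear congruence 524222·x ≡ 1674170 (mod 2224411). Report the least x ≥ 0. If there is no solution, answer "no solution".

First find gcd(524222, 2224411):
2224411 = 4·524222 + 127523
524222 = 4·127523 + 14130
127523 = 9·14130 + 353
14130 = 40·353 + 10
353 = 35·10 + 3
10 = 3·3 + 1
3 = 3·1 + 0
gcd = 1, so a unique solution mod 2224411 exists.
Back-substitute for the Bézout coefficients:
1 = 10 − 3·3
1 = −3·353 + 106·10
1 = 106·14130 − 4243·353
1 = −4243·127523 + 38293·14130
1 = 38293·524222 − 157415·127523
1 = −157415·2224411 + 667953·524222
So 524222·(667953) ≡ 1 (mod 2224411), giving 524222⁻¹ ≡ 667953.
x ≡ 524222⁻¹·1674170 ≡ 667953·1674170 ≡ 2078446 (mod 2224411).

2078446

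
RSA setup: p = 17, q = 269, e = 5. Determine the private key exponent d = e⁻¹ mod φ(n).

φ(n) = (p−1)(q−1) = 16·268 = 4288.
Need d with 5·d ≡ 1 (mod 4288). Apply the extended Euclidean algorithm:
4288 = 857*5 + 3
5 = 1*3 + 2
3 = 1*2 + 1
2 = 2*1 + 0
Back-substitute:
1 = 3 − 2
1 = −5 + 2·3
1 = 2·4288 − 1715·5
So 5·(-1715) ≡ 1 (mod 4288), hence d ≡ -1715 ≡ 2573 (mod 4288).

2573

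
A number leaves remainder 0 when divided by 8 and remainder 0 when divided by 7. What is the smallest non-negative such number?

0

Write x = 0 + 8·k. Then 8·k ≡ 0 − 0 ≡ 0 (mod 7).
Need 8⁻¹ mod 7. Extended Euclid on (7, 1):
7 = 7*1 + 0
8⁻¹ ≡ 1 (mod 7), so k ≡ 1·0 ≡ 0 (mod 7).
x = 0 + 8·0 = 0.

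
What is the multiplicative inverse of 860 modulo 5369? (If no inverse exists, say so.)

1567

gcd(5369, 860) by repeated division:
5369 = 6·860 + 209
860 = 4·209 + 24
209 = 8·24 + 17
24 = 1·17 + 7
17 = 2·7 + 3
7 = 2·3 + 1
3 = 3·1 + 0
The gcd is 1. Working backward:
1 = 7 − 2·3
1 = −2·17 + 5·7
1 = 5·24 − 7·17
1 = −7·209 + 61·24
1 = 61·860 − 251·209
1 = −251·5369 + 1567·860
So 860·1567 ≡ 1 (mod 5369).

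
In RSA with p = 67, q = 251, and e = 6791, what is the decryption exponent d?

φ(n) = (p−1)(q−1) = 66·250 = 16500.
Need d with 6791·d ≡ 1 (mod 16500). Apply the extended Euclidean algorithm:
16500 = 2×6791 + 2918
6791 = 2×2918 + 955
2918 = 3×955 + 53
955 = 18×53 + 1
53 = 53×1 + 0
Back-substitute:
1 = 955 − 18·53
1 = −18·2918 + 55·955
1 = 55·6791 − 128·2918
1 = −128·16500 + 311·6791
So 6791·311 ≡ 1 (mod 16500), hence d = 311.

311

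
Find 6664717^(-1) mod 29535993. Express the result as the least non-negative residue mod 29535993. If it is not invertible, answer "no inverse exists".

3140596

Apply the Euclidean algorithm to 29535993 and 6664717:
29535993 = 4×6664717 + 2877125
6664717 = 2×2877125 + 910467
2877125 = 3×910467 + 145724
910467 = 6×145724 + 36123
145724 = 4×36123 + 1232
36123 = 29×1232 + 395
1232 = 3×395 + 47
395 = 8×47 + 19
47 = 2×19 + 9
19 = 2×9 + 1
9 = 9×1 + 0
gcd = 1, so the inverse exists. Back-substitute:
1 = 19 − 2·9
1 = −2·47 + 5·19
1 = 5·395 − 42·47
1 = −42·1232 + 131·395
1 = 131·36123 − 3841·1232
1 = −3841·145724 + 15495·36123
1 = 15495·910467 − 96811·145724
1 = −96811·2877125 + 305928·910467
1 = 305928·6664717 − 708667·2877125
1 = −708667·29535993 + 3140596·6664717
So 6664717·3140596 ≡ 1 (mod 29535993).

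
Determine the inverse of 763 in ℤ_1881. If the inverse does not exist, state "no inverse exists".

355

Extended Euclidean algorithm:
1881 = 2*763 + 355
763 = 2*355 + 53
355 = 6*53 + 37
53 = 1*37 + 16
37 = 2*16 + 5
16 = 3*5 + 1
5 = 5*1 + 0
Since gcd(763, 1881) = 1, back-substitute to write 1 as a combination:
1 = 16 − 3·5
1 = −3·37 + 7·16
1 = 7·53 − 10·37
1 = −10·355 + 67·53
1 = 67·763 − 144·355
1 = −144·1881 + 355·763
So 763·355 ≡ 1 (mod 1881).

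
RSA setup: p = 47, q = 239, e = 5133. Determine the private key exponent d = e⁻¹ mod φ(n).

φ(n) = (p−1)(q−1) = 46·238 = 10948.
Need d with 5133·d ≡ 1 (mod 10948). Apply the extended Euclidean algorithm:
10948 = 2·5133 + 682
5133 = 7·682 + 359
682 = 1·359 + 323
359 = 1·323 + 36
323 = 8·36 + 35
36 = 1·35 + 1
35 = 35·1 + 0
Back-substitute:
1 = 36 − 35
1 = −323 + 9·36
1 = 9·359 − 10·323
1 = −10·682 + 19·359
1 = 19·5133 − 143·682
1 = −143·10948 + 305·5133
So 5133·305 ≡ 1 (mod 10948), hence d = 305.

305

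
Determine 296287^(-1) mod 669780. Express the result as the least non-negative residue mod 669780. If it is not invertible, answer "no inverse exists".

299443

gcd(669780, 296287) by repeated division:
669780 = 2×296287 + 77206
296287 = 3×77206 + 64669
77206 = 1×64669 + 12537
64669 = 5×12537 + 1984
12537 = 6×1984 + 633
1984 = 3×633 + 85
633 = 7×85 + 38
85 = 2×38 + 9
38 = 4×9 + 2
9 = 4×2 + 1
2 = 2×1 + 0
gcd = 1, so the inverse exists. Back-substitute:
1 = 9 − 4·2
1 = −4·38 + 17·9
1 = 17·85 − 38·38
1 = −38·633 + 283·85
1 = 283·1984 − 887·633
1 = −887·12537 + 5605·1984
1 = 5605·64669 − 28912·12537
1 = −28912·77206 + 34517·64669
1 = 34517·296287 − 132463·77206
1 = −132463·669780 + 299443·296287
So 296287·299443 ≡ 1 (mod 669780).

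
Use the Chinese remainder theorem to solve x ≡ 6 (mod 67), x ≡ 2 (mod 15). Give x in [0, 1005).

542

Write x = 6 + 67·k. Then 67·k ≡ 2 − 6 ≡ 11 (mod 15).
Need 67⁻¹ mod 15. Extended Euclid on (15, 7):
15 = 2*7 + 1
7 = 7*1 + 0
Back-substitute:
1 = 15 − 2·7
67⁻¹ ≡ 13 (mod 15), so k ≡ 13·11 ≡ 8 (mod 15).
x = 6 + 67·8 = 542.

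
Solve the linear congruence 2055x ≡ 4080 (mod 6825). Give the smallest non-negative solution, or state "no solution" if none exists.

271

First find gcd(2055, 6825):
6825 = 3×2055 + 660
2055 = 3×660 + 75
660 = 8×75 + 60
75 = 1×60 + 15
60 = 4×15 + 0
gcd = 15 and 15 | 4080, so solutions exist. Divide through by 15: 137x ≡ 272 (mod 455).
Now find 137⁻¹ mod 455:
455 = 3*137 + 44
137 = 3*44 + 5
44 = 8*5 + 4
5 = 1*4 + 1
4 = 4*1 + 0
Back-substitute:
1 = 5 − 4
1 = −44 + 9·5
1 = 9·137 − 28·44
1 = −28·455 + 93·137
So 137⁻¹ ≡ 93 (mod 455).
Then x ≡ 93·272 ≡ 271 (mod 455); the smallest non-negative solution is x = 271.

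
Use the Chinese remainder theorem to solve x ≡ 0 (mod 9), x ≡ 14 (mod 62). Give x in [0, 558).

Write x = 0 + 9·k. Then 9·k ≡ 14 − 0 ≡ 14 (mod 62).
Need 9⁻¹ mod 62. Extended Euclid on (62, 9):
62 = 6*9 + 8
9 = 1*8 + 1
8 = 8*1 + 0
Back-substitute:
1 = 9 − 8
1 = −62 + 7·9
9⁻¹ ≡ 7 (mod 62), so k ≡ 7·14 ≡ 36 (mod 62).
x = 0 + 9·36 = 324.

324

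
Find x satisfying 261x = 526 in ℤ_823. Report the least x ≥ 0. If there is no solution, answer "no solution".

First find gcd(261, 823):
823 = 3×261 + 40
261 = 6×40 + 21
40 = 1×21 + 19
21 = 1×19 + 2
19 = 9×2 + 1
2 = 2×1 + 0
gcd = 1, so a unique solution mod 823 exists.
Back-substitute for the Bézout coefficients:
1 = 19 − 9·2
1 = −9·21 + 10·19
1 = 10·40 − 19·21
1 = −19·261 + 124·40
1 = 124·823 − 391·261
So 261·(-391) ≡ 1 (mod 823), giving 261⁻¹ ≡ 432.
x ≡ 261⁻¹·526 ≡ 432·526 ≡ 84 (mod 823).

84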